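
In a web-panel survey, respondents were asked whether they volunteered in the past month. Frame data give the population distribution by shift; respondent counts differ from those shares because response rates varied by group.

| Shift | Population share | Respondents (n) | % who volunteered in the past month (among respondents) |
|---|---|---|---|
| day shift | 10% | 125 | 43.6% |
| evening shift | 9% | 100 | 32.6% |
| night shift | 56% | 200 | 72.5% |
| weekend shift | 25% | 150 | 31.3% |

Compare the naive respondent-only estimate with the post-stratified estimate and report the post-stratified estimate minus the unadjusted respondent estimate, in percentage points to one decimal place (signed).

Unadjusted (pooled respondent) estimate weights by respondent counts:
  (125/575)×43.6 + (100/575)×32.6 + (200/575)×72.5 + (150/575)×31.3 = 48.5304%
Reweighting by population shift shares:
  0.1×43.6 + 0.09×32.6 + 0.56×72.5 + 0.25×31.3 = 55.719%
Difference = 55.719 − 48.5304 = 7.1886 pp.

+7.2 percentage points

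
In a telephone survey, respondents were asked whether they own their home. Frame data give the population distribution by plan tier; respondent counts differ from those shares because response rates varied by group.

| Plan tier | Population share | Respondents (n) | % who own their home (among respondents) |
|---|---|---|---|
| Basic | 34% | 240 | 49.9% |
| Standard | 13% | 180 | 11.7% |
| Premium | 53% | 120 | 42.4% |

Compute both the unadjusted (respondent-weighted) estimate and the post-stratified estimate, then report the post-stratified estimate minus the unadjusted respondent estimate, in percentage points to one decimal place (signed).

+5.5 percentage points

Without adjustment, the pooled respondent share is:
  (240/540)×49.9 + (180/540)×11.7 + (120/540)×42.4 = 35.5%
Post-stratified estimate weights by population shares:
  0.34×49.9 + 0.13×11.7 + 0.53×42.4 = 40.959%
Difference = 40.959 − 35.5 = 5.459 pp.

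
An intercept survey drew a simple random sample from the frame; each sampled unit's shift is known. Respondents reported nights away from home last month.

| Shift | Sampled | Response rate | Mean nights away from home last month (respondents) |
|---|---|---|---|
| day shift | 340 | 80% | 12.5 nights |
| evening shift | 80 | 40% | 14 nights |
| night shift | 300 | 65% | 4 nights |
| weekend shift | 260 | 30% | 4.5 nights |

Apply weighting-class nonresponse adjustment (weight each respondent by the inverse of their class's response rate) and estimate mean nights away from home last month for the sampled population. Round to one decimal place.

7.9

Each respondent's weight = sampled/responded in their class; summing within a class gives n_sampled, so:
  day shift: 340 × 12.5 = 4250
  evening shift: 80 × 14 = 1120
  night shift: 300 × 4 = 1200
  weekend shift: 260 × 4.5 = 1170
Adjusted estimate = 7740 / 980 = 7.89796 → 7.9.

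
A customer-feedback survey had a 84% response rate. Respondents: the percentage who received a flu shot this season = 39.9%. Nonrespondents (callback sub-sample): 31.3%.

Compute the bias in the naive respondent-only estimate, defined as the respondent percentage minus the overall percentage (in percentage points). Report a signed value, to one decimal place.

+1.4 percentage points

Nonresponse fraction = 1 − 0.84 = 0.16.
Bias = (nonresponse fraction) × (respondent percentage − nonrespondent percentage)
     = 0.16 × (39.9 − 31.3) = 0.16 × 8.6 = 1.376.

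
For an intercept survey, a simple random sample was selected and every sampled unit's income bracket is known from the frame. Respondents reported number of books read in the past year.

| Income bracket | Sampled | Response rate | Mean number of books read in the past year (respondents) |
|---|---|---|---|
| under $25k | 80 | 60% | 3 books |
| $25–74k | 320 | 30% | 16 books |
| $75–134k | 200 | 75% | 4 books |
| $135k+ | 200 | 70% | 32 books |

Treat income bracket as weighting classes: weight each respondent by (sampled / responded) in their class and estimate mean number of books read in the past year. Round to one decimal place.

With weight = n_sampled/n_responded per class, the weighted class total is n_sampled:
  under $25k: 80 × 3 = 240
  $25–74k: 320 × 16 = 5120
  $75–134k: 200 × 4 = 800
  $135k+: 200 × 32 = 6400
Adjusted estimate = 12,560 / 800 = 15.7 → 15.7.

15.7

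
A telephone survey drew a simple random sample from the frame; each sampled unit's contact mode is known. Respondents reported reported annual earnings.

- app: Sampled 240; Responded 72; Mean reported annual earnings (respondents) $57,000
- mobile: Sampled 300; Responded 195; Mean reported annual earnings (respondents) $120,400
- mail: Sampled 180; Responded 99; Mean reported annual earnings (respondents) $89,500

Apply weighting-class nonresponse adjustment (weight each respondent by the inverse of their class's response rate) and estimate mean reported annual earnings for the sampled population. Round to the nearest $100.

Response rates by class: app 72/240 = 30%, mobile 195/300 = 65%, mail 99/180 = 55%.
With weight = n_sampled/n_responded per class, the weighted class total is n_sampled:
  app: 240 × 57,000 = 13,680,000
  mobile: 300 × 120,400 = 36,120,000
  mail: 180 × 89,500 = 16,110,000
Adjusted estimate = 65,910,000 / 720 = 91541.7 → $91,500.

$91,500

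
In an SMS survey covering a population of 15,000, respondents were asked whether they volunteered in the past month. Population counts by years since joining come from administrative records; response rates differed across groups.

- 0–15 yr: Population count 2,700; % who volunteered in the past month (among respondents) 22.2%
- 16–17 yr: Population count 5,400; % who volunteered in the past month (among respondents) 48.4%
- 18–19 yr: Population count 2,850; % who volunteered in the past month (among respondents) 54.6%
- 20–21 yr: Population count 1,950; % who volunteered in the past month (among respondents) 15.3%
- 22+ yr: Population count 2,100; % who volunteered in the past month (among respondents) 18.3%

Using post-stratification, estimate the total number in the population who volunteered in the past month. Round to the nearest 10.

5,450

Apply each group's respondent rate to its population count:
  0–15 yr: 2,700 × 22.2% = 599.4
  16–17 yr: 5,400 × 48.4% = 2613.6
  18–19 yr: 2,850 × 54.6% = 1556.1
  20–21 yr: 1,950 × 15.3% = 298.35
  22+ yr: 2,100 × 18.3% = 384.3
Estimated total = 5451.75 → 5,450.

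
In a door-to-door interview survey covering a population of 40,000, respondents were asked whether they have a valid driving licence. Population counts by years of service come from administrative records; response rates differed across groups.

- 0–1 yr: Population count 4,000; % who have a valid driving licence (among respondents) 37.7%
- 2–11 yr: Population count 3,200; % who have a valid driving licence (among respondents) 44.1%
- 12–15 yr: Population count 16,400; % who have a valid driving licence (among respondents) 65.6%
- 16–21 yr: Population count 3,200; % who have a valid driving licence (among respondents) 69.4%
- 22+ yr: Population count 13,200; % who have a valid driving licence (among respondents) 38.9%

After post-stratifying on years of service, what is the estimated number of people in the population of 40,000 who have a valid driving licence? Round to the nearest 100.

21,000

Estimated count per cell = population count × respondent percentage:
  0–1 yr: 4,000 × 37.7% = 1508
  2–11 yr: 3,200 × 44.1% = 1411.2
  12–15 yr: 16,400 × 65.6% = 10758.4
  16–21 yr: 3,200 × 69.4% = 2220.8
  22+ yr: 13,200 × 38.9% = 5134.8
Estimated total = 21033.2 → 21,000.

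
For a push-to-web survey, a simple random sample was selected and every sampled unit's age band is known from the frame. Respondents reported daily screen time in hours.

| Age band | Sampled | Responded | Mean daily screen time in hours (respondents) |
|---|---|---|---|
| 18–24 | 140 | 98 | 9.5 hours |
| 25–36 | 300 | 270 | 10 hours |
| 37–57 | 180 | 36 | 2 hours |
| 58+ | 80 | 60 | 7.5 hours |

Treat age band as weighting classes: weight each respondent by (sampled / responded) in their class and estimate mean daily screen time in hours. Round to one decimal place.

Response rates by class: 18–24 98/140 = 70%, 25–36 270/300 = 90%, 37–57 36/180 = 20%, 58+ 60/80 = 75%.
With weight = n_sampled/n_responded per class, the weighted class total is n_sampled:
  18–24: 140 × 9.5 = 1330
  25–36: 300 × 10 = 3000
  37–57: 180 × 2 = 360
  58+: 80 × 7.5 = 600
Adjusted estimate = 5290 / 700 = 7.55714 → 7.6.

7.6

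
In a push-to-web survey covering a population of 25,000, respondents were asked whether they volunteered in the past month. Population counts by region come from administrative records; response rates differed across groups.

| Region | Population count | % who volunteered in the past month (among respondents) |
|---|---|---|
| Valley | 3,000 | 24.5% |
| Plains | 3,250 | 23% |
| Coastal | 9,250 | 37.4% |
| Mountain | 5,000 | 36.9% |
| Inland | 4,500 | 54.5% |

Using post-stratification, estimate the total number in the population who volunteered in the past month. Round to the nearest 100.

9,200

Each cell contributes its population count × the respondent rate:
  Valley: 3,000 × 24.5% = 735
  Plains: 3,250 × 23% = 747.5
  Coastal: 9,250 × 37.4% = 3459.5
  Mountain: 5,000 × 36.9% = 1845
  Inland: 4,500 × 54.5% = 2452.5
Estimated total = 9239.5 → 9,200.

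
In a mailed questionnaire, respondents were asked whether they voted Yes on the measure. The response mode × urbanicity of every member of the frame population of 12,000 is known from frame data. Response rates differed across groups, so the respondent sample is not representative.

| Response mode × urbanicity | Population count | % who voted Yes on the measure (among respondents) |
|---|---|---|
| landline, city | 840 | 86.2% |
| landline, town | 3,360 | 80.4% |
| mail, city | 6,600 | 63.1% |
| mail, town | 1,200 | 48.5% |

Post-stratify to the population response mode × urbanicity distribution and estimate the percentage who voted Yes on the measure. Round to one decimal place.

68.1%

Weight each group's respondent value by its population share:
  landline, city: (840/12,000) × 86.2 = 6.034
  landline, town: (3,360/12,000) × 80.4 = 22.512
  mail, city: (6,600/12,000) × 63.1 = 34.705
  mail, town: (1,200/12,000) × 48.5 = 4.85
Post-stratified estimate = 68.101 → 68.1%.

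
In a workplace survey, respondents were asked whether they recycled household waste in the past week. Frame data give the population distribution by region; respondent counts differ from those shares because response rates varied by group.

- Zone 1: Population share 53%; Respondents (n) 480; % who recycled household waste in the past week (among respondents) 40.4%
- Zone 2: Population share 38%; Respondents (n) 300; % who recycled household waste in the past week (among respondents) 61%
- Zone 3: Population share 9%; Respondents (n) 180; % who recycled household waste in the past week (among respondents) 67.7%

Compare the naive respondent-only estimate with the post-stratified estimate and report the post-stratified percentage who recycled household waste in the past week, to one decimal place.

50.7%

Without adjustment, the pooled respondent share is:
  (480/960)×40.4 + (300/960)×61 + (180/960)×67.7 = 51.9562%
Post-stratified estimate weights by population shares:
  0.53×40.4 + 0.38×61 + 0.09×67.7 = 50.685%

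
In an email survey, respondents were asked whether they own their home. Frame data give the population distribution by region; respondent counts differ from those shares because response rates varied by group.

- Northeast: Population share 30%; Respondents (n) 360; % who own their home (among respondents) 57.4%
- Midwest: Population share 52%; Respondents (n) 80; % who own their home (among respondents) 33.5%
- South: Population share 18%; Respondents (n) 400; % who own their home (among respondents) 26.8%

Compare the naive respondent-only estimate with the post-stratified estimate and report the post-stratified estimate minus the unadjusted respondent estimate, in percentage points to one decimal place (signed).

Without adjustment, the pooled respondent share is:
  (360/840)×57.4 + (80/840)×33.5 + (400/840)×26.8 = 40.5524%
Post-stratified estimate weights by population shares:
  0.3×57.4 + 0.52×33.5 + 0.18×26.8 = 39.464%
Difference = 39.464 − 40.5524 = -1.0884 pp.

-1.1 percentage points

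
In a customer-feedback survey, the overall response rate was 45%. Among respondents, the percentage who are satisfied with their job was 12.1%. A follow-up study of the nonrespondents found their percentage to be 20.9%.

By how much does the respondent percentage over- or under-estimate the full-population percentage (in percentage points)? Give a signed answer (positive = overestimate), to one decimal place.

-4.8 percentage points

Nonresponse fraction = 1 − 0.45 = 0.55.
Bias = (nonresponse fraction) × (respondent percentage − nonrespondent percentage)
     = 0.55 × (12.1 − 20.9) = 0.55 × -8.8 = -4.84.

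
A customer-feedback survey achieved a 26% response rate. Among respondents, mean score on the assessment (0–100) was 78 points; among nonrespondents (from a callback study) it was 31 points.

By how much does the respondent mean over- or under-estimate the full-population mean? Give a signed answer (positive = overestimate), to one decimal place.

Nonresponse fraction = 1 − 0.26 = 0.74.
Bias = (nonresponse fraction) × (respondent mean − nonrespondent mean)
     = 0.74 × (78 − 31) = 0.74 × 47 = 34.78.

+34.8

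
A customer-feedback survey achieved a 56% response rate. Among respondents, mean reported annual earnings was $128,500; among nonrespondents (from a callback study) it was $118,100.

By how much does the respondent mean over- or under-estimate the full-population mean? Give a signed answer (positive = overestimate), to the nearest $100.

+$4,600

Nonresponse fraction = 1 − 0.56 = 0.44.
Bias = (nonresponse fraction) × (respondent mean − nonrespondent mean)
     = 0.44 × (128,500 − 118,100) = 0.44 × 10,400 = 4576.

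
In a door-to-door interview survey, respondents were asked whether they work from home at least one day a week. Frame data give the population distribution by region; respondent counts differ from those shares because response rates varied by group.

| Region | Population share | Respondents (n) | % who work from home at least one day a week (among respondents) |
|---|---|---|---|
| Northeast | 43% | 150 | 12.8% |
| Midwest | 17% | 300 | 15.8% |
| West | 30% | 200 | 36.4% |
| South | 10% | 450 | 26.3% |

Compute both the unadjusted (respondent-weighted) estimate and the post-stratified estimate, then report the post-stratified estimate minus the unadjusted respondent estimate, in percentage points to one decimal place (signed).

Naive respondent-only estimate (weights = respondent counts):
  (150/1100)×12.8 + (300/1100)×15.8 + (200/1100)×36.4 + (450/1100)×26.3 = 23.4318%
Post-stratified estimate weights by population shares:
  0.43×12.8 + 0.17×15.8 + 0.3×36.4 + 0.1×26.3 = 21.74%
Difference = 21.74 − 23.4318 = -1.6918 pp.

-1.7 percentage points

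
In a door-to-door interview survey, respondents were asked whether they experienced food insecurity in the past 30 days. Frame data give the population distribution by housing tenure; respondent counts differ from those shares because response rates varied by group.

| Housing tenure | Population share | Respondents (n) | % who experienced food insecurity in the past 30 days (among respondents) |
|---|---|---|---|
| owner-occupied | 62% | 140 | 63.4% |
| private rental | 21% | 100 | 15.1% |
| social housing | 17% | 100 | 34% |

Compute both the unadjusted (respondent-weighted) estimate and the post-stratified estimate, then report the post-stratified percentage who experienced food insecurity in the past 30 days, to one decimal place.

48.3%

Without adjustment, the pooled respondent share is:
  (140/340)×63.4 + (100/340)×15.1 + (100/340)×34 = 40.5471%
Reweighting by population housing tenure shares:
  0.62×63.4 + 0.21×15.1 + 0.17×34 = 48.259%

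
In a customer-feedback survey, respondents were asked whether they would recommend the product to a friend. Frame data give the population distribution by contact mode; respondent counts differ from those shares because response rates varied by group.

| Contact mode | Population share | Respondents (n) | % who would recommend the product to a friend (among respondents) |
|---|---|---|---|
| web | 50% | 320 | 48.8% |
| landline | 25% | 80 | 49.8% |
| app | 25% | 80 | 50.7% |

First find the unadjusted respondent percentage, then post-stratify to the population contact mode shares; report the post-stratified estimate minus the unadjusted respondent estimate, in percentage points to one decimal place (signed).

Unadjusted (pooled respondent) estimate weights by respondent counts:
  (320/480)×48.8 + (80/480)×49.8 + (80/480)×50.7 = 49.2833%
Post-stratifying to population shares instead:
  0.5×48.8 + 0.25×49.8 + 0.25×50.7 = 49.525%
Difference = 49.525 − 49.2833 = 0.2417 pp.

+0.2 percentage points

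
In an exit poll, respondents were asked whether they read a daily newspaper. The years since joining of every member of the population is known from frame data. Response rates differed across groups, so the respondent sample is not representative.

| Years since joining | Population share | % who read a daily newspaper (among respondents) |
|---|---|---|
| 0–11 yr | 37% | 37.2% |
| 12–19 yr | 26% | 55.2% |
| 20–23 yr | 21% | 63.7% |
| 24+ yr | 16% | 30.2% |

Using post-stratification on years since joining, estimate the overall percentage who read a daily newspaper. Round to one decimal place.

46.3%

Each cell contributes population-share × respondent value:
  0–11 yr: 0.37 × 37.2 = 13.764
  12–19 yr: 0.26 × 55.2 = 14.352
  20–23 yr: 0.21 × 63.7 = 13.377
  24+ yr: 0.16 × 30.2 = 4.832
Post-stratified estimate = 46.325 → 46.3%.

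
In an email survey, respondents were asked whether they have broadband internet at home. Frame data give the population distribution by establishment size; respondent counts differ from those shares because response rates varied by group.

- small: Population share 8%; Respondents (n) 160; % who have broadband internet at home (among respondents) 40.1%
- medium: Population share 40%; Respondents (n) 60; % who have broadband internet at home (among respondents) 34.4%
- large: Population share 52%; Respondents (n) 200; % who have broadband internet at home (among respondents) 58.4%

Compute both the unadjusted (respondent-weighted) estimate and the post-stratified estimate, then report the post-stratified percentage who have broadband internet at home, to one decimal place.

47.3%

Without adjustment, the pooled respondent share is:
  (160/420)×40.1 + (60/420)×34.4 + (200/420)×58.4 = 48%
Reweighting by population establishment size shares:
  0.08×40.1 + 0.4×34.4 + 0.52×58.4 = 47.336%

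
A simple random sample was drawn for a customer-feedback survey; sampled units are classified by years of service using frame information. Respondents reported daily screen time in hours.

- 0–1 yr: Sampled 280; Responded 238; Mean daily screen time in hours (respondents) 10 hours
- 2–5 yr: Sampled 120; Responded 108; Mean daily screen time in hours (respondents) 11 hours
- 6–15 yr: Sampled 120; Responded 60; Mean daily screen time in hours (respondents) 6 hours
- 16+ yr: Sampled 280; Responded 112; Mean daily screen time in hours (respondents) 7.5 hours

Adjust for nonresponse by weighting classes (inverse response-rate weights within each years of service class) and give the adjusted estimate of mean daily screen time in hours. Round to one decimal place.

8.7

Class response rates: 0–1 yr 238/280 = 85%, 2–5 yr 108/120 = 90%, 6–15 yr 60/120 = 50%, 16+ yr 112/280 = 40%.
Inverse-response-rate weighting restores each class to its sampled count, so class totals weight by n_sampled:
  0–1 yr: 280 × 10 = 2800
  2–5 yr: 120 × 11 = 1320
  6–15 yr: 120 × 6 = 720
  16+ yr: 280 × 7.5 = 2100
Adjusted estimate = 6940 / 800 = 8.675 → 8.7.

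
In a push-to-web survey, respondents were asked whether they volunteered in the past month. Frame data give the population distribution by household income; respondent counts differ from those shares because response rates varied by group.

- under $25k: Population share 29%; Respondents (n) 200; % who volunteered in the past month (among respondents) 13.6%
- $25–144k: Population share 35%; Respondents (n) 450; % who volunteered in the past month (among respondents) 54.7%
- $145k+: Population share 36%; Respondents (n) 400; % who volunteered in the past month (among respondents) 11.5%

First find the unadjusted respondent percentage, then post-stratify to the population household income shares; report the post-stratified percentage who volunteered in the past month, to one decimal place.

27.2%

Without adjustment, the pooled respondent share is:
  (200/1050)×13.6 + (450/1050)×54.7 + (400/1050)×11.5 = 30.4143%
Post-stratifying to population shares instead:
  0.29×13.6 + 0.35×54.7 + 0.36×11.5 = 27.229%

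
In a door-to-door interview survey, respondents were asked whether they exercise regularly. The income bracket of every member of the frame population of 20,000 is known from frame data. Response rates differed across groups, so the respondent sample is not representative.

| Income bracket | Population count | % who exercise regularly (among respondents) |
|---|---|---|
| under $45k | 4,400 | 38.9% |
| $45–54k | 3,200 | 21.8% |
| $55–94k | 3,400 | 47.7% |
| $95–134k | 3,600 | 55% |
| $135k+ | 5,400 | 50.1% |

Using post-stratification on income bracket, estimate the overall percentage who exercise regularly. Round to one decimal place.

43.6%

Each cell contributes population-share × respondent value:
  under $45k: (4,400/20,000) × 38.9 = 8.558
  $45–54k: (3,200/20,000) × 21.8 = 3.488
  $55–94k: (3,400/20,000) × 47.7 = 8.109
  $95–134k: (3,600/20,000) × 55 = 9.9
  $135k+: (5,400/20,000) × 50.1 = 13.527
Post-stratified estimate = 43.582 → 43.6%.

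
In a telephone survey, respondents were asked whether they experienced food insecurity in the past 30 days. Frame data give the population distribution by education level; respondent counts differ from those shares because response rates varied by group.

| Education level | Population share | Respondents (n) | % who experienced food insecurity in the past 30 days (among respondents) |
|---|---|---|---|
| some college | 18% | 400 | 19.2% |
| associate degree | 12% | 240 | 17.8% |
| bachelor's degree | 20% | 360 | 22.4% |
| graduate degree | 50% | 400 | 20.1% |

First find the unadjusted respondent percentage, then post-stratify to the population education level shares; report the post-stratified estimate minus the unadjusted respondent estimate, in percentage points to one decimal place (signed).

+0.1 percentage points

Without adjustment, the pooled respondent share is:
  (400/1400)×19.2 + (240/1400)×17.8 + (360/1400)×22.4 + (400/1400)×20.1 = 20.04%
Reweighting by population education level shares:
  0.18×19.2 + 0.12×17.8 + 0.2×22.4 + 0.5×20.1 = 20.122%
Difference = 20.122 − 20.04 = 0.082 pp.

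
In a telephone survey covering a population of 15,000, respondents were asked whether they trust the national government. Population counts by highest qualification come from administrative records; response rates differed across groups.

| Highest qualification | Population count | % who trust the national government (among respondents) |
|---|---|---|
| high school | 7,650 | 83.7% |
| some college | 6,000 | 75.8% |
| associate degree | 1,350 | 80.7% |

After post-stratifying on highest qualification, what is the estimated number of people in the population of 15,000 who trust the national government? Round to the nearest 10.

Estimated count per cell = population count × respondent percentage:
  high school: 7,650 × 83.7% = 6403.05
  some college: 6,000 × 75.8% = 4548
  associate degree: 1,350 × 80.7% = 1089.45
Estimated total = 12040.5 → 12,040.

12,040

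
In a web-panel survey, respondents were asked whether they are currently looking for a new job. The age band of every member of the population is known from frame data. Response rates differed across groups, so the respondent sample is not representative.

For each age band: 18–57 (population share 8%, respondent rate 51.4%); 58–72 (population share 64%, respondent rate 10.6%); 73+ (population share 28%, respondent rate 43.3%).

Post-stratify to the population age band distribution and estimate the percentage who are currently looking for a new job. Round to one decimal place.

Reweight to the known age band distribution:
  18–57: 0.08 × 51.4 = 4.112
  58–72: 0.64 × 10.6 = 6.784
  73+: 0.28 × 43.3 = 12.124
Post-stratified estimate = 23.02 → 23.0%.

23.0%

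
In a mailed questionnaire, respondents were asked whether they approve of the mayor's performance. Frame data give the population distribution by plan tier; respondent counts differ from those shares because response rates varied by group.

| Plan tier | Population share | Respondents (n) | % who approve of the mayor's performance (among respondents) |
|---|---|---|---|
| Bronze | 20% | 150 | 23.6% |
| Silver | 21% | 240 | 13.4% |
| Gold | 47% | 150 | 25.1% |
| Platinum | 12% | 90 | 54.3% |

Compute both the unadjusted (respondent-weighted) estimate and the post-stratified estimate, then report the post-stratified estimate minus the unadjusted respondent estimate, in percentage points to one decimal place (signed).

+1.4 percentage points

Without adjustment, the pooled respondent share is:
  (150/630)×23.6 + (240/630)×13.4 + (150/630)×25.1 + (90/630)×54.3 = 24.4571%
Post-stratifying to population shares instead:
  0.2×23.6 + 0.21×13.4 + 0.47×25.1 + 0.12×54.3 = 25.847%
Difference = 25.847 − 24.4571 = 1.3899 pp.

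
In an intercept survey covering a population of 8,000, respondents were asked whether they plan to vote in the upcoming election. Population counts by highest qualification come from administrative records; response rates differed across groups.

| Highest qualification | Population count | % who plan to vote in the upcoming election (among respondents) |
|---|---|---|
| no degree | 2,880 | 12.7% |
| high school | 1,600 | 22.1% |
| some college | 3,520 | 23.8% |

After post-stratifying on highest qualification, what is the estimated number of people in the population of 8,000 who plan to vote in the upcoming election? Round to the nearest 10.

Each cell contributes its population count × the respondent rate:
  no degree: 2,880 × 12.7% = 365.76
  high school: 1,600 × 22.1% = 353.6
  some college: 3,520 × 23.8% = 837.76
Estimated total = 1557.12 → 1,560.

1,560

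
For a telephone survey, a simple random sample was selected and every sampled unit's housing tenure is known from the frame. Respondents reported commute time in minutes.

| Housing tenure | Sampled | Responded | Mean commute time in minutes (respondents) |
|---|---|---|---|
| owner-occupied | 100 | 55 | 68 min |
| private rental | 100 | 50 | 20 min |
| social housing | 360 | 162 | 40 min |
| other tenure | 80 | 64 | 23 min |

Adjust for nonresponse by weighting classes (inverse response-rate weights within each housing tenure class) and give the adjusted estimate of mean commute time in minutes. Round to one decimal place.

Class response rates: owner-occupied 55/100 = 55%, private rental 50/100 = 50%, social housing 162/360 = 45%, other tenure 64/80 = 80%.
Weighting each respondent by the inverse class response rate inflates each class back to its sampled size, so the class weight is n_sampled:
  owner-occupied: 100 × 68 = 6800
  private rental: 100 × 20 = 2000
  social housing: 360 × 40 = 14,400
  other tenure: 80 × 23 = 1840
Adjusted estimate = 25,040 / 640 = 39.125 → 39.1.

39.1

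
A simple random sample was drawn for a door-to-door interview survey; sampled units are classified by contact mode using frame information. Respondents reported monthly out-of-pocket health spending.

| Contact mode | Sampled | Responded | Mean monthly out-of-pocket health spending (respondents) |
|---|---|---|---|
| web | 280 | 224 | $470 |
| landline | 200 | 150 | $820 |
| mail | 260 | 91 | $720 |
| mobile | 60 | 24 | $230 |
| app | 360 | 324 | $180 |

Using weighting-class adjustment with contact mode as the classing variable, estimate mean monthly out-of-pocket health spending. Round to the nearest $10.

Response rates by class: web 224/280 = 80%, landline 150/200 = 75%, mail 91/260 = 35%, mobile 24/60 = 40%, app 324/360 = 90%.
Inverse-response-rate weighting restores each class to its sampled count, so class totals weight by n_sampled:
  web: 280 × 470 = 131,600
  landline: 200 × 820 = 164,000
  mail: 260 × 720 = 187,200
  mobile: 60 × 230 = 13,800
  app: 360 × 180 = 64,800
Adjusted estimate = 561,400 / 1,160 = 483.966 → $480.

$480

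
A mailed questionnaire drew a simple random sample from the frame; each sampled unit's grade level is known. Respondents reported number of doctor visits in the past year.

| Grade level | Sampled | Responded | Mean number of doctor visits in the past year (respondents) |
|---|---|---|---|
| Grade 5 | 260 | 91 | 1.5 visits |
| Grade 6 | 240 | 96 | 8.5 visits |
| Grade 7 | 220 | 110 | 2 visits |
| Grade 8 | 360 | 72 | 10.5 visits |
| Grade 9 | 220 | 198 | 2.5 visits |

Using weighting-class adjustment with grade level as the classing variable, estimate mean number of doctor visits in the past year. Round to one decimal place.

Response rates by class: Grade 5 91/260 = 35%, Grade 6 96/240 = 40%, Grade 7 110/220 = 50%, Grade 8 72/360 = 20%, Grade 9 198/220 = 90%.
Each respondent's weight = sampled/responded in their class; summing within a class gives n_sampled, so:
  Grade 5: 260 × 1.5 = 390
  Grade 6: 240 × 8.5 = 2040
  Grade 7: 220 × 2 = 440
  Grade 8: 360 × 10.5 = 3780
  Grade 9: 220 × 2.5 = 550
Adjusted estimate = 7200 / 1,300 = 5.53846 → 5.5.

5.5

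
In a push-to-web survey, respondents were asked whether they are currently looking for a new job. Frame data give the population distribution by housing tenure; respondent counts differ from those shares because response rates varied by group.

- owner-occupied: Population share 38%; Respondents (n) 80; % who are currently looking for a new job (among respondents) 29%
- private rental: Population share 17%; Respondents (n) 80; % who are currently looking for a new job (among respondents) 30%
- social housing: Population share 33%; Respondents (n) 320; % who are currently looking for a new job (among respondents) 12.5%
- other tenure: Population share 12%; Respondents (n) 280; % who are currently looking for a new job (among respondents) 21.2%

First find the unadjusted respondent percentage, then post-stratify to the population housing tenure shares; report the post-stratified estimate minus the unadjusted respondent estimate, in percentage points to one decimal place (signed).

Unadjusted (pooled respondent) estimate weights by respondent counts:
  (80/760)×29 + (80/760)×30 + (320/760)×12.5 + (280/760)×21.2 = 19.2842%
Reweighting by population housing tenure shares:
  0.38×29 + 0.17×30 + 0.33×12.5 + 0.12×21.2 = 22.789%
Difference = 22.789 − 19.2842 = 3.5048 pp.

+3.5 percentage points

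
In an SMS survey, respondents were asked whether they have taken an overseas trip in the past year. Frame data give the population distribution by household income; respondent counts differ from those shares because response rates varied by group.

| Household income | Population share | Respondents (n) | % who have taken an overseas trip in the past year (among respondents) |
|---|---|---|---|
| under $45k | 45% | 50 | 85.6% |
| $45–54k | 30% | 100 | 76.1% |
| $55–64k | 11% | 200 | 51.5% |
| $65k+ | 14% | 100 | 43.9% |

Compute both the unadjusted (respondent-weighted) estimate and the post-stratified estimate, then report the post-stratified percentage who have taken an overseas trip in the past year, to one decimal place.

73.2%

Without adjustment, the pooled respondent share is:
  (50/450)×85.6 + (100/450)×76.1 + (200/450)×51.5 + (100/450)×43.9 = 59.0667%
Reweighting by population household income shares:
  0.45×85.6 + 0.3×76.1 + 0.11×51.5 + 0.14×43.9 = 73.161%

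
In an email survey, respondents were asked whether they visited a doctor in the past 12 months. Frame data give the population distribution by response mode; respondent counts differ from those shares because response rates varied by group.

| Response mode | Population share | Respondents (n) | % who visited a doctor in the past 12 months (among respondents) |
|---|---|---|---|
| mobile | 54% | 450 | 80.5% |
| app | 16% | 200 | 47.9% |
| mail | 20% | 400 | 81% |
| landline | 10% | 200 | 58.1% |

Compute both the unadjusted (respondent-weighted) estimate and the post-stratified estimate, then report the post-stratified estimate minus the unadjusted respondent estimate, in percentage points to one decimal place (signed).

Without adjustment, the pooled respondent share is:
  (450/1250)×80.5 + (200/1250)×47.9 + (400/1250)×81 + (200/1250)×58.1 = 71.86%
Post-stratifying to population shares instead:
  0.54×80.5 + 0.16×47.9 + 0.2×81 + 0.1×58.1 = 73.144%
Difference = 73.144 − 71.86 = 1.284 pp.

+1.3 percentage points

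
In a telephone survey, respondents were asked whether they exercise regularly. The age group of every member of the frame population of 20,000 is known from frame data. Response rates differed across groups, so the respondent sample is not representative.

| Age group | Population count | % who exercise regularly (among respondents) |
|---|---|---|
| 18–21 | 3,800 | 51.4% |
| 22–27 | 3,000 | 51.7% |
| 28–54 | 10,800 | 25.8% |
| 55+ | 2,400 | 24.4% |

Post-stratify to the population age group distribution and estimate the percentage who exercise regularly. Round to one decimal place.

Weight each group's respondent value by its population share:
  18–21: (3,800/20,000) × 51.4 = 9.766
  22–27: (3,000/20,000) × 51.7 = 7.755
  28–54: (10,800/20,000) × 25.8 = 13.932
  55+: (2,400/20,000) × 24.4 = 2.928
Post-stratified estimate = 34.381 → 34.4%.

34.4%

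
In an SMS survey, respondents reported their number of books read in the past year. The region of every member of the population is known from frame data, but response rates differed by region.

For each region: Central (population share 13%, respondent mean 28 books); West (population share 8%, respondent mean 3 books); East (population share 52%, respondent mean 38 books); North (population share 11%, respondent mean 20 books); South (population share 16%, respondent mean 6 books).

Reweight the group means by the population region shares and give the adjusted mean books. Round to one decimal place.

Post-stratification weights by population share, not respondent share:
  Central: 0.13 × 28 = 3.64
  West: 0.08 × 3 = 0.24
  East: 0.52 × 38 = 19.76
  North: 0.11 × 20 = 2.2
  South: 0.16 × 6 = 0.96
Post-stratified estimate = 26.8 → 26.8.

26.8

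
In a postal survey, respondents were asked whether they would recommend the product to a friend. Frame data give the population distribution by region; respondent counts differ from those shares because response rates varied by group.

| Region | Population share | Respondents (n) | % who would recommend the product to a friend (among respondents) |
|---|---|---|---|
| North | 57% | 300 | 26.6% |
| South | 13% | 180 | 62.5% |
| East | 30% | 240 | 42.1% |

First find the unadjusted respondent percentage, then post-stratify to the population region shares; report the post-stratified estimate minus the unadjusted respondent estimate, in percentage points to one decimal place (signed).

-4.8 percentage points

Naive respondent-only estimate (weights = respondent counts):
  (300/720)×26.6 + (180/720)×62.5 + (240/720)×42.1 = 40.7417%
Post-stratified estimate weights by population shares:
  0.57×26.6 + 0.13×62.5 + 0.3×42.1 = 35.917%
Difference = 35.917 − 40.7417 = -4.8247 pp.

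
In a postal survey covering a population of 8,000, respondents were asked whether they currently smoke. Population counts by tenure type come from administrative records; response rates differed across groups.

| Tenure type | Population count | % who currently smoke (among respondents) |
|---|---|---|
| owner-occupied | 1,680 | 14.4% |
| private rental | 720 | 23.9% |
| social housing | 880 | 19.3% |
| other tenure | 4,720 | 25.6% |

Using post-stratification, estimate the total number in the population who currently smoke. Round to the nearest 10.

Estimated count per cell = population count × respondent percentage:
  owner-occupied: 1,680 × 14.4% = 241.92
  private rental: 720 × 23.9% = 172.08
  social housing: 880 × 19.3% = 169.84
  other tenure: 4,720 × 25.6% = 1208.32
Estimated total = 1792.16 → 1,790.

1,790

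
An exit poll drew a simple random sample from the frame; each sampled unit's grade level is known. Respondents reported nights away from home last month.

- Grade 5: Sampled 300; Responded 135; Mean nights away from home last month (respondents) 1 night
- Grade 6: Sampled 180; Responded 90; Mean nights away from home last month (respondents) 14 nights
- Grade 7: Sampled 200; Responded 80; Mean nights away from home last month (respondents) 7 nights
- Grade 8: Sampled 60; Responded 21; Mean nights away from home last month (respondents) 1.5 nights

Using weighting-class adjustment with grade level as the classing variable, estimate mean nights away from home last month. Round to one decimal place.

5.8

Class response rates: Grade 5 135/300 = 45%, Grade 6 90/180 = 50%, Grade 7 80/200 = 40%, Grade 8 21/60 = 35%.
Weighting each respondent by the inverse class response rate inflates each class back to its sampled size, so the class weight is n_sampled:
  Grade 5: 300 × 1 = 300
  Grade 6: 180 × 14 = 2520
  Grade 7: 200 × 7 = 1400
  Grade 8: 60 × 1.5 = 90
Adjusted estimate = 4310 / 740 = 5.82432 → 5.8.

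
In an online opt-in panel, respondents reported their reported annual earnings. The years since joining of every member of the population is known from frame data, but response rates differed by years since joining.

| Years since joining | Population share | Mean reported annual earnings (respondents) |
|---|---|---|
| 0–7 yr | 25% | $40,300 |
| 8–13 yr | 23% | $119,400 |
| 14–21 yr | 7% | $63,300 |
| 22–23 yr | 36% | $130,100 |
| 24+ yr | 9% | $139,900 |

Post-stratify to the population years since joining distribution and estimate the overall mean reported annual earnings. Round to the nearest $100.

Each cell contributes population-share × respondent value:
  0–7 yr: 0.25 × 40,300 = 10,075
  8–13 yr: 0.23 × 119,400 = 27,462
  14–21 yr: 0.07 × 63,300 = 4431
  22–23 yr: 0.36 × 130,100 = 46,836
  24+ yr: 0.09 × 139,900 = 12,591
Post-stratified estimate = 101,395 → $101,400.

$101,400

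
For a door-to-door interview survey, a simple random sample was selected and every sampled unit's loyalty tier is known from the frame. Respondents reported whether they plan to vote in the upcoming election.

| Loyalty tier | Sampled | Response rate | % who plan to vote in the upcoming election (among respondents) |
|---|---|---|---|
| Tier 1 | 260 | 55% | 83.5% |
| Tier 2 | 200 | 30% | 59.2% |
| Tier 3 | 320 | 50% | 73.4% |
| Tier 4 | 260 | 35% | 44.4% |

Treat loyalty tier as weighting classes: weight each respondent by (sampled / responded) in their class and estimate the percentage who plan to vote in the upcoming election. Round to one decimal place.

65.9%

With weight = n_sampled/n_responded per class, the weighted class total is n_sampled:
  Tier 1: 260 × 83.5 = 21,710
  Tier 2: 200 × 59.2 = 11,840
  Tier 3: 320 × 73.4 = 23,488
  Tier 4: 260 × 44.4 = 11,544
Adjusted estimate = 68,582 / 1,040 = 65.9442 → 65.9%.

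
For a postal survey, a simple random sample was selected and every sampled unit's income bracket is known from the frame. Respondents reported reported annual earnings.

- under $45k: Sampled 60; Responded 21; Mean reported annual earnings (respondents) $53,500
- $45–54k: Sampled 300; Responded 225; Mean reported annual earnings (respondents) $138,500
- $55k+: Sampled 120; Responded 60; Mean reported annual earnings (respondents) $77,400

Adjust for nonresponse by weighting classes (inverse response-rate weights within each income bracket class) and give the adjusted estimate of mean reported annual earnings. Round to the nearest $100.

Response rates by class: under $45k 21/60 = 35%, $45–54k 225/300 = 75%, $55k+ 60/120 = 50%.
Weighting each respondent by the inverse class response rate inflates each class back to its sampled size, so the class weight is n_sampled:
  under $45k: 60 × 53,500 = 3,210,000
  $45–54k: 300 × 138,500 = 41,550,000
  $55k+: 120 × 77,400 = 9,288,000
Adjusted estimate = 54,048,000 / 480 = 112,600 → $112,600.

$112,600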